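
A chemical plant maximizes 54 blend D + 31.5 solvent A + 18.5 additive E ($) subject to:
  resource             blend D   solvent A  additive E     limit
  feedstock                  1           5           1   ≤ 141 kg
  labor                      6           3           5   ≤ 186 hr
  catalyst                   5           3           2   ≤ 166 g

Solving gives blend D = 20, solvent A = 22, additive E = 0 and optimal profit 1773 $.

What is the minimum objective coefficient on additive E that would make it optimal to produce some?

At the optimum: feedstock uses 130 of 141 (slack = 11); labor uses 186 of 186 (binding); catalyst uses 166 of 166 (binding).
Slack constraints have shadow price 0 (complementary slackness).
From A_Bᵀ y = c: 6·y_labor + 5·y_catalyst = 54; 3·y_labor + 3·y_catalyst = 31.5.
Solving: y_labor = 1.5, y_catalyst = 9.
additive E enters the basis when its profit ≥ yᵀa₃ = 1.5·5 + 9·2 = 25.5.

25.5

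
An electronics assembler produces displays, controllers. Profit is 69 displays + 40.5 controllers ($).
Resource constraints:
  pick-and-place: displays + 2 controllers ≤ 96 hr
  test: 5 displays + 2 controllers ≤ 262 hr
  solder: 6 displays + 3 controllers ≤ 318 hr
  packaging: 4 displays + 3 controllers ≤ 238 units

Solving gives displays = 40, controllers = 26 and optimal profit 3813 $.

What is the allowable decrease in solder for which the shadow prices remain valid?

4.8

Binding constraints: solder, packaging. The basis is B = [[6,3],[4,3]] with det 6.
Per unit decrease in solder, x* moves by d = (-0.5, 0.6667).
The basis stays optimal until pick-and-place becomes binding; allowable decrease = 4.8 hr.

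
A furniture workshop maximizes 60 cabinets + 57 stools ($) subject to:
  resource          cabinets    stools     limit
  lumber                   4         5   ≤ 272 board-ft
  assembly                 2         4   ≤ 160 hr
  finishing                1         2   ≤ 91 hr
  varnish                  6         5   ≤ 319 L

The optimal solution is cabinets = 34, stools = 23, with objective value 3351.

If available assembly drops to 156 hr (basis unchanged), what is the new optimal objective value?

At the optimum: lumber uses 251 of 272 (slack = 21); assembly uses 160 of 160 (binding); finishing uses 80 of 91 (slack = 11); varnish uses 319 of 319 (binding).
Slack constraints have shadow price 0 (complementary slackness).
From A_Bᵀ y = c: 2·y_assembly + 6·y_varnish = 60; 4·y_assembly + 5·y_varnish = 57.
Solving: y_assembly = 3, y_varnish = 9.
Δz = y_assembly·Δb = 3 × (-4) = -12, so new z* = 3351 − 12 = 3339.

3339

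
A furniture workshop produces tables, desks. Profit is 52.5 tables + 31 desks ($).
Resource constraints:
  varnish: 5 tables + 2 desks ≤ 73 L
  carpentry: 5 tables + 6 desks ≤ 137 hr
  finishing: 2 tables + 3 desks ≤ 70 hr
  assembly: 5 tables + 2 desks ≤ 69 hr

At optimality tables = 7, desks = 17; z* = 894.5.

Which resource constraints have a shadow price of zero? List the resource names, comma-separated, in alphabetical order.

finishing, varnish

varnish: 69/73 (slack 4)
carpentry: 137/137 (binding)
finishing: 65/70 (slack 5)
assembly: 69/69 (binding)
By complementary slackness, a constraint with positive slack has shadow price 0 → finishing, varnish.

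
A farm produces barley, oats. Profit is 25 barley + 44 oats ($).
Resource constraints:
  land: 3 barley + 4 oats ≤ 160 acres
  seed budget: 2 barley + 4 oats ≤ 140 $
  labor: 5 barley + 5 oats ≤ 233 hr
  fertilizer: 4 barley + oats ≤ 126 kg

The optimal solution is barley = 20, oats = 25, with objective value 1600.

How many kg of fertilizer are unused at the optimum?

21

fertilizer used = 4·20 + 1·25 = 105; slack = 126 − 105 = 21.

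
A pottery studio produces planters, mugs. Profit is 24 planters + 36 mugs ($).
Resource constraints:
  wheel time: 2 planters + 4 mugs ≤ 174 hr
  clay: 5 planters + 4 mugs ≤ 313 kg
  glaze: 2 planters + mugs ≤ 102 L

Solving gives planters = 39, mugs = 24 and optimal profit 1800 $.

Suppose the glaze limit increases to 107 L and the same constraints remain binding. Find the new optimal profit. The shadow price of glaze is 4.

1820

Δb = 5, so new z* = 1800 + (4)·(5) = 1800 + 20 = 1820.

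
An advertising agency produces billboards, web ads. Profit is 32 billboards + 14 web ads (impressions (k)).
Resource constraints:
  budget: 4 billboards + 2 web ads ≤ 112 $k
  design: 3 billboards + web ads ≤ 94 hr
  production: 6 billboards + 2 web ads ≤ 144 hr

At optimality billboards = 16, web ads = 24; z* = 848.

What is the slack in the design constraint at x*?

design used = 3·16 + 1·24 = 72; slack = 94 − 72 = 22.

22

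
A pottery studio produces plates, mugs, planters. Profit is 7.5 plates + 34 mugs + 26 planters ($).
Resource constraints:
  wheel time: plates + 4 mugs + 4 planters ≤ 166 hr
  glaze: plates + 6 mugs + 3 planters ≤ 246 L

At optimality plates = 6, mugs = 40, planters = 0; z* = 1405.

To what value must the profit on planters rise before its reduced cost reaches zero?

Check each constraint at x*: wheel time 166/166 (tight); glaze 246/246 (tight).
From A_Bᵀ y = c: 1·y_wheel time + 1·y_glaze = 7.5; 4·y_wheel time + 6·y_glaze = 34.
→ y_wheel time = 5.5 and y_glaze = 2.
planters enters the basis when its profit ≥ yᵀa₃ = 5.5·4 + 2·3 = 28.

28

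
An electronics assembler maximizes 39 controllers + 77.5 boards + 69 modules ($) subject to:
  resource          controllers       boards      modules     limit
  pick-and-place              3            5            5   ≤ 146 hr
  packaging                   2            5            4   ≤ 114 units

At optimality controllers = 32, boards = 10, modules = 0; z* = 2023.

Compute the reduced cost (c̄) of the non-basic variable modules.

Both pick-and-place and packaging are binding at x*.
The binding rows give the dual system: 3·y_pick-and-place + 2·y_packaging = 39 and 5·y_pick-and-place + 5·y_packaging = 77.5.
Solving: y_pick-and-place = 8, y_packaging = 7.5.
Reduced cost of modules: c₃ − yᵀa₃ = 69 − (8·5 + 7.5·4) = 69 − 70 = -1.

-1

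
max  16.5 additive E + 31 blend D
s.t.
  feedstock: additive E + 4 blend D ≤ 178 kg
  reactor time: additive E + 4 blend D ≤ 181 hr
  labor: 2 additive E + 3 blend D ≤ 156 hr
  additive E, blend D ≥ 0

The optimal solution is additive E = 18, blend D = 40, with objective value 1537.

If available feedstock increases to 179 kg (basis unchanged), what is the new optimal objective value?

1539.5

Binding: feedstock and labor. Non-binding: reactor time (3 unused).
Since reactor time is not tight, its dual is 0.
The binding rows give the dual system: 1·y_feedstock + 2·y_labor = 16.5 and 4·y_feedstock + 3·y_labor = 31.
→ y_feedstock = 2.5 and y_labor = 7.
Δz = y_feedstock·Δb = 2.5 × (1) = 2.5, so new z* = 1537 + 2.5 = 1539.5.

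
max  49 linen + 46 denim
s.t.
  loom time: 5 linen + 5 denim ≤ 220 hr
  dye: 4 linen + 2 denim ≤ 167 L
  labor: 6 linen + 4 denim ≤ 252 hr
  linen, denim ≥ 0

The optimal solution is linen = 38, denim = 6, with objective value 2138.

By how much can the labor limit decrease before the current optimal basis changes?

Binding constraints: loom time, labor. The basis is B = [[5,5],[6,4]] with det -10.
Per unit decrease in labor, x* moves by d = (-0.5, 0.5).
The basis stays optimal until linen reaches 0; allowable decrease = 76 hr.

76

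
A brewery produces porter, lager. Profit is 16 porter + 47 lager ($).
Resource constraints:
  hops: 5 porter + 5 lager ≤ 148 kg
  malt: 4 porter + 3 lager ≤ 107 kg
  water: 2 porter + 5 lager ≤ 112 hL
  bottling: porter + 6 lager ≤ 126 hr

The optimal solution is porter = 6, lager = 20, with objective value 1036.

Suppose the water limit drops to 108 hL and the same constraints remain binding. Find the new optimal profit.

At the optimum: hops uses 130 of 148 (slack = 18); malt uses 84 of 107 (slack = 23); water uses 112 of 112 (binding); bottling uses 126 of 126 (binding).
Since hops, malt are not tight, their duals are 0.
The binding rows give the dual system: 2·y_water + 1·y_bottling = 16 and 5·y_water + 6·y_bottling = 47.
→ y_water = 7 and y_bottling = 2.
Δz = y_water·Δb = 7 × (-4) = -28, so new z* = 1036 − 28 = 1008.

1008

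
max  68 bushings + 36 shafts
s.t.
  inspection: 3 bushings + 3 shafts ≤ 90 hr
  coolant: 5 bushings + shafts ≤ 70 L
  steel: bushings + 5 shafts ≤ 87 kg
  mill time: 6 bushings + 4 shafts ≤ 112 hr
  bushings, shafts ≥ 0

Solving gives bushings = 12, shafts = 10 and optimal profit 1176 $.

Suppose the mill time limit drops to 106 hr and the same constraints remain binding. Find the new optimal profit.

At the optimum: inspection uses 66 of 90 (slack = 24); coolant uses 70 of 70 (binding); steel uses 62 of 87 (slack = 25); mill time uses 112 of 112 (binding).
By complementary slackness, y = 0 for the non-binding constraints.
From A_Bᵀ y = c: 5·y_coolant + 6·y_mill time = 68; 1·y_coolant + 4·y_mill time = 36.
This yields shadow prices y_coolant = 4, y_mill time = 8.
Δz = y_mill time·Δb = 8 × (-6) = -48, so new z* = 1176 − 48 = 1128.

1128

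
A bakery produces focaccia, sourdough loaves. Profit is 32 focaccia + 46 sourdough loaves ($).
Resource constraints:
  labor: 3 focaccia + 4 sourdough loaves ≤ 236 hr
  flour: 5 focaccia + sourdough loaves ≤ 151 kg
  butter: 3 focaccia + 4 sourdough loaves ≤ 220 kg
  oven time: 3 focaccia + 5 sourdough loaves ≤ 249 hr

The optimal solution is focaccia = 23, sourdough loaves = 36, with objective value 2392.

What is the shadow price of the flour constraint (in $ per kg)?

1

At the optimum: labor uses 213 of 236 (slack = 23); flour uses 151 of 151 (binding); butter uses 213 of 220 (slack = 7); oven time uses 249 of 249 (binding).
Since labor, butter are not tight, their duals are 0.
From A_Bᵀ y = c: 5·y_flour + 3·y_oven time = 32; 1·y_flour + 5·y_oven time = 46.
Solving: y_flour = 1, y_oven time = 9.
Shadow price of flour = 1.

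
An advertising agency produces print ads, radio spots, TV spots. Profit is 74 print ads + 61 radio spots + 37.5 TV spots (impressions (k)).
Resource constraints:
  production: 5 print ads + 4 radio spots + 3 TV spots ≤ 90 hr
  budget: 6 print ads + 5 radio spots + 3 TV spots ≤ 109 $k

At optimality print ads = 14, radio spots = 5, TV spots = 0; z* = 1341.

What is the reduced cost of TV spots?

Both production and budget are binding at x*.
Dual feasibility on the basic columns requires 5·y_production + 6·y_budget = 74, 4·y_production + 5·y_budget = 61.
This yields shadow prices y_production = 4, y_budget = 9.
Reduced cost of TV spots: c₃ − yᵀa₃ = 37.5 − (4·3 + 9·3) = 37.5 − 39 = -1.5.

-1.5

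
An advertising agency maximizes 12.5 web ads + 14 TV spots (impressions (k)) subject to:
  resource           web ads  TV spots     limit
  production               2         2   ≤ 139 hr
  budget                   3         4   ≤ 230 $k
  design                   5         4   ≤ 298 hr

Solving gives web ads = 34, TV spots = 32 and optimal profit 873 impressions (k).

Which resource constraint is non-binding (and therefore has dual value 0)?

production: 132/139 (slack 7)
budget: 230/230 (binding)
design: 298/298 (binding)
By complementary slackness, a constraint with positive slack has shadow price 0 → production.

production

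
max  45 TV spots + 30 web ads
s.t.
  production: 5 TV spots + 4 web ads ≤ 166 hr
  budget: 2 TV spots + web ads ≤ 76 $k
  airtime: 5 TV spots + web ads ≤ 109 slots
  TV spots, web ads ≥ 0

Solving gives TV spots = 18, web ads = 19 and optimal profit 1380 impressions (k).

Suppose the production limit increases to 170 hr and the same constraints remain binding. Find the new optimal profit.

1408

Check each constraint at x*: production 166/166 (tight); budget 55/76 (slack 21); airtime 109/109 (tight).
Since budget is not tight, its dual is 0.
The binding rows give the dual system: 5·y_production + 5·y_airtime = 45 and 4·y_production + 1·y_airtime = 30.
Solving: y_production = 7, y_airtime = 2.
Δz = y_production·Δb = 7 × (4) = 28, so new z* = 1380 + 28 = 1408.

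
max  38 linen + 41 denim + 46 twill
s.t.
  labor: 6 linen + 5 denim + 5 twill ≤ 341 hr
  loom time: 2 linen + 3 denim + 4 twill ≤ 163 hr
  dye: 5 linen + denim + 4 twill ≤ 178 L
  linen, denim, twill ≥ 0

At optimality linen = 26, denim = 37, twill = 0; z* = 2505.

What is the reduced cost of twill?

-2

Binding: labor and loom time. Non-binding: dye (11 unused).
Slack constraints have shadow price 0 (complementary slackness).
From A_Bᵀ y = c: 6·y_labor + 2·y_loom time = 38; 5·y_labor + 3·y_loom time = 41.
This yields shadow prices y_labor = 4, y_loom time = 7.
Reduced cost of twill: c₃ − yᵀa₃ = 46 − (4·5 + 7·4) = 46 − 48 = -2.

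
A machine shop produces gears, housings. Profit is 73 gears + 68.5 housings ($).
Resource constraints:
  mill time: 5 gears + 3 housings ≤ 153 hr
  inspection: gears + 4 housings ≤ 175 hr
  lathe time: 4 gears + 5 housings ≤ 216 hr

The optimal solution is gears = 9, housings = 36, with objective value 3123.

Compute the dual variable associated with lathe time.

9.5

At the optimum: mill time uses 153 of 153 (binding); inspection uses 153 of 175 (slack = 22); lathe time uses 216 of 216 (binding).
Slack constraints have shadow price 0 (complementary slackness).
From A_Bᵀ y = c: 5·y_mill time + 4·y_lathe time = 73; 3·y_mill time + 5·y_lathe time = 68.5.
→ y_mill time = 7 and y_lathe time = 9.5.
Shadow price of lathe time = 9.5.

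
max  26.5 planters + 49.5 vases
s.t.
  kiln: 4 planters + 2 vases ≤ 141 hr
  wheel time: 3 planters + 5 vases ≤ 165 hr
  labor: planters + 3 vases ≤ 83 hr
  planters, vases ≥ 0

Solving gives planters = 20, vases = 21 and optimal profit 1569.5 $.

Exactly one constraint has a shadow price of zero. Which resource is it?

kiln: 122/141 (slack 19)
wheel time: 165/165 (binding)
labor: 83/83 (binding)
By complementary slackness, a constraint with positive slack has shadow price 0 → kiln.

kiln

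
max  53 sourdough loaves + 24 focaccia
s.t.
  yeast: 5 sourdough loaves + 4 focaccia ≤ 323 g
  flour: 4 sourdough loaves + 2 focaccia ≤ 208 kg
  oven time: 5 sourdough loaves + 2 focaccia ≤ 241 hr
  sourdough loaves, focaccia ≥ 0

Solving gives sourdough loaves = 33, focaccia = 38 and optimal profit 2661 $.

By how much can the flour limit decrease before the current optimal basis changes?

15.2

Binding constraints: flour, oven time. The basis is B = [[4,2],[5,2]] with det -2.
Per unit decrease in flour, x* moves by d = (1, -2.5).
The basis stays optimal until focaccia reaches 0; allowable decrease = 15.2 kg.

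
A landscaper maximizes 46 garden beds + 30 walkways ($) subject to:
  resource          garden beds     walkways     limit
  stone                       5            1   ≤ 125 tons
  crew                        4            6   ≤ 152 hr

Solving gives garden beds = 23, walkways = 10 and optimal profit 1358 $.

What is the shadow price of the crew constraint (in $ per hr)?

4

Both stone and crew are binding at x*.
Dual feasibility on the basic columns requires 5·y_stone + 4·y_crew = 46, 1·y_stone + 6·y_crew = 30.
→ y_stone = 6 and y_crew = 4.
Shadow price of crew = 4.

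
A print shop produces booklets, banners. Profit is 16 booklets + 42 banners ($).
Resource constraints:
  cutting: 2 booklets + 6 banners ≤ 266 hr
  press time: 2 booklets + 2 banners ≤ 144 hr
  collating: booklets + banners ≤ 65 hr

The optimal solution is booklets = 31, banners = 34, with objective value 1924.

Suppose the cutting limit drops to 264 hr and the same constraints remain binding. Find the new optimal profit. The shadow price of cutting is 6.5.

Δb = -2, so new z* = 1924 + (6.5)·(-2) = 1924 − 13 = 1911.

1911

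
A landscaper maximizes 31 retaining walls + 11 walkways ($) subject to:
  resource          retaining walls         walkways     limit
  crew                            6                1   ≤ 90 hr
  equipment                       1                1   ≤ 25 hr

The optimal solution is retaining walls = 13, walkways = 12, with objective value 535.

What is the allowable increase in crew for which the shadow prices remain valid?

60

Binding constraints: crew, equipment. The basis is B = [[6,1],[1,1]] with det 5.
Per unit increase in crew, x* moves by d = (0.2, -0.2).
The basis stays optimal until walkways reaches 0; allowable increase = 60 hr.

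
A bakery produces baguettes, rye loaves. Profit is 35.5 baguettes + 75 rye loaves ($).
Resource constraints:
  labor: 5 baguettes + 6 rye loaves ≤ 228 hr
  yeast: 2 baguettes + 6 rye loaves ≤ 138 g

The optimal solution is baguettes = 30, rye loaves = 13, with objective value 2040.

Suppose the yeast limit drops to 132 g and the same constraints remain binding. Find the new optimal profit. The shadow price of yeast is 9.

Δb = -6, so new z* = 2040 + (9)·(-6) = 2040 − 54 = 1986.

1986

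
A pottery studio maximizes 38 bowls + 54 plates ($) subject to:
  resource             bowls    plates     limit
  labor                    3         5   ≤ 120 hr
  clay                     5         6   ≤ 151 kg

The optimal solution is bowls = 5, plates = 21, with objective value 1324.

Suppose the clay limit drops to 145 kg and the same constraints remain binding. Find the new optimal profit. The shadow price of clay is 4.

Δb = -6, so new z* = 1324 + (4)·(-6) = 1324 − 24 = 1300.

1300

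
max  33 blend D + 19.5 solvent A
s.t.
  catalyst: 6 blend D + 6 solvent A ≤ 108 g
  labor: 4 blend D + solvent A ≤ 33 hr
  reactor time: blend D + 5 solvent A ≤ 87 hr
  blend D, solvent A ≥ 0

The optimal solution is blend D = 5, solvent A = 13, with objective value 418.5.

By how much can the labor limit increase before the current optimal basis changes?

Binding constraints: catalyst, labor. The basis is B = [[6,6],[4,1]] with det -18.
Per unit increase in labor, x* moves by d = (0.3333, -0.3333).
The basis stays optimal until solvent A reaches 0; allowable increase = 39 hr.

39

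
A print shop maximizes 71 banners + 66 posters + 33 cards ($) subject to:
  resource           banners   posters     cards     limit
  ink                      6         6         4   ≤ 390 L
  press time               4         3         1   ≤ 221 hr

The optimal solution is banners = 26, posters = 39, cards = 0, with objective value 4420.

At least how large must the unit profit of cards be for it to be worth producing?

At the optimum: ink uses 390 of 390 (binding); press time uses 221 of 221 (binding).
Dual feasibility on the basic columns requires 6·y_ink + 4·y_press time = 71, 6·y_ink + 3·y_press time = 66.
Solving: y_ink = 8.5, y_press time = 5.
cards enters the basis when its profit ≥ yᵀa₃ = 8.5·4 + 5·1 = 39.

39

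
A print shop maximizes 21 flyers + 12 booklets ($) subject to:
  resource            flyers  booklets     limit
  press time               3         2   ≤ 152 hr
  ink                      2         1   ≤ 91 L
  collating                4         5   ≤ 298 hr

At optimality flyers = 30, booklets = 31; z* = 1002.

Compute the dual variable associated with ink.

Check each constraint at x*: press time 152/152 (tight); ink 91/91 (tight); collating 275/298 (slack 23).
Slack constraints have shadow price 0 (complementary slackness).
From A_Bᵀ y = c: 3·y_press time + 2·y_ink = 21; 2·y_press time + 1·y_ink = 12.
This yields shadow prices y_press time = 3, y_ink = 6.
Shadow price of ink = 6.

6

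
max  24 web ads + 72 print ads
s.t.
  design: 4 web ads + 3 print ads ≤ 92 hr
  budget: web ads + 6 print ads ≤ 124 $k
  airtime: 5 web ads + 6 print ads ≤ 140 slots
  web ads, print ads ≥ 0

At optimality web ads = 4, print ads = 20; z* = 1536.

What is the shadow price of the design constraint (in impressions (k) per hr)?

Binding: budget and airtime. Non-binding: design (16 unused).
By complementary slackness, y = 0 for the non-binding constraint.
The binding rows give the dual system: 1·y_budget + 5·y_airtime = 24 and 6·y_budget + 6·y_airtime = 72.
Solving: y_budget = 9, y_airtime = 3.
Shadow price of design = 0.

0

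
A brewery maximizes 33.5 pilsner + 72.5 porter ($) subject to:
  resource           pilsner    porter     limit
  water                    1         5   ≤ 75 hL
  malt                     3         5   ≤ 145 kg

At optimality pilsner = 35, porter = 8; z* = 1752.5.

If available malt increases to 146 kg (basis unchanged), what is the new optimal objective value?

1762

At the optimum: water uses 75 of 75 (binding); malt uses 145 of 145 (binding).
The binding rows give the dual system: 1·y_water + 3·y_malt = 33.5 and 5·y_water + 5·y_malt = 72.5.
Solving: y_water = 5, y_malt = 9.5.
Δz = y_malt·Δb = 9.5 × (1) = 9.5, so new z* = 1752.5 + 9.5 = 1762.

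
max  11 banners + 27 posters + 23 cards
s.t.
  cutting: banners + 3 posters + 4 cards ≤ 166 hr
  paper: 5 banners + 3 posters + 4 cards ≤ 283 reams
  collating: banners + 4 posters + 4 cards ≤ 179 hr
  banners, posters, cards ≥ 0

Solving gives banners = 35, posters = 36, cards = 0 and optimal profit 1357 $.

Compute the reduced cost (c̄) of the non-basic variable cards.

At the optimum: cutting uses 143 of 166 (slack = 23); paper uses 283 of 283 (binding); collating uses 179 of 179 (binding).
Slack constraints have shadow price 0 (complementary slackness).
The binding rows give the dual system: 5·y_paper + 1·y_collating = 11 and 3·y_paper + 4·y_collating = 27.
This yields shadow prices y_paper = 1, y_collating = 6.
Reduced cost of cards: c₃ − yᵀa₃ = 23 − (1·4 + 6·4) = 23 − 28 = -5.

-5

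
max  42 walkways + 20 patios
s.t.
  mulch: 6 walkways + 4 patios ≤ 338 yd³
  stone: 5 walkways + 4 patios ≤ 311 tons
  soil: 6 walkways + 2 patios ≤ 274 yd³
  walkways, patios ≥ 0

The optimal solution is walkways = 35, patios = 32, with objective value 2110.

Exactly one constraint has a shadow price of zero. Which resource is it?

stone

mulch: 338/338 (binding)
stone: 303/311 (slack 8)
soil: 274/274 (binding)
By complementary slackness, a constraint with positive slack has shadow price 0 → stone.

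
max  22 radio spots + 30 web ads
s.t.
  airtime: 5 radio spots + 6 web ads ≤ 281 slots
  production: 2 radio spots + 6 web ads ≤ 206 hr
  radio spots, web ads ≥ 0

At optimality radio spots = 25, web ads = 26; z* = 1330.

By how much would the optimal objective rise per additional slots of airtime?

At the optimum: airtime uses 281 of 281 (binding); production uses 206 of 206 (binding).
The binding rows give the dual system: 5·y_airtime + 2·y_production = 22 and 6·y_airtime + 6·y_production = 30.
→ y_airtime = 4 and y_production = 1.
Shadow price of airtime = 4.

4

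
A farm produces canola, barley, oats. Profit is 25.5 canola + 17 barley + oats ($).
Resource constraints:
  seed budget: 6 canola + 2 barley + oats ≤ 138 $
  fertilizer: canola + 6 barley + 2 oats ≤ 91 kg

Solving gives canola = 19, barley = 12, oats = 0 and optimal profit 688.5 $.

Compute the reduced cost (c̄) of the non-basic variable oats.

At the optimum: seed budget uses 138 of 138 (binding); fertilizer uses 91 of 91 (binding).
The binding rows give the dual system: 6·y_seed budget + 1·y_fertilizer = 25.5 and 2·y_seed budget + 6·y_fertilizer = 17.
Solving: y_seed budget = 4, y_fertilizer = 1.5.
Reduced cost of oats: c₃ − yᵀa₃ = 1 − (4·1 + 1.5·2) = 1 − 7 = -6.

-6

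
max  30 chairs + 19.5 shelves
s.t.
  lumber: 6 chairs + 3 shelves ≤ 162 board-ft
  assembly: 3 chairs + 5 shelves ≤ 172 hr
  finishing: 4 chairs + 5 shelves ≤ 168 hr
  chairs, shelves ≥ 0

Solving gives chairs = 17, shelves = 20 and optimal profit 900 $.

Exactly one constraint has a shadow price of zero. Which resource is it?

assembly

lumber: 162/162 (binding)
assembly: 151/172 (slack 21)
finishing: 168/168 (binding)
By complementary slackness, a constraint with positive slack has shadow price 0 → assembly.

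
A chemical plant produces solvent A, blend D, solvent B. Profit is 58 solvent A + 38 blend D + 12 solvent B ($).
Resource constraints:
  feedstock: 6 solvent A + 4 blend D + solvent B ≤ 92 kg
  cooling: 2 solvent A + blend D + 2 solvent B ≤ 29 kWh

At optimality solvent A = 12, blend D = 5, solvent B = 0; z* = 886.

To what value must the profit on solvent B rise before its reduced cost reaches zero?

13

Check each constraint at x*: feedstock 92/92 (tight); cooling 29/29 (tight).
Dual feasibility on the basic columns requires 6·y_feedstock + 2·y_cooling = 58, 4·y_feedstock + 1·y_cooling = 38.
Solving: y_feedstock = 9, y_cooling = 2.
solvent B enters the basis when its profit ≥ yᵀa₃ = 9·1 + 2·2 = 13.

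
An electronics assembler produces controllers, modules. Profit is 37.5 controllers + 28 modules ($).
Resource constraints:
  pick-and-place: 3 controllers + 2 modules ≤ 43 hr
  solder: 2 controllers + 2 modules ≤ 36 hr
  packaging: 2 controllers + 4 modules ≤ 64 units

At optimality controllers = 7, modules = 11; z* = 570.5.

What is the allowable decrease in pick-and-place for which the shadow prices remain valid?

Binding constraints: pick-and-place, solder. The basis is B = [[3,2],[2,2]] with det 2.
Per unit decrease in pick-and-place, x* moves by d = (-1, 1).
The basis stays optimal until packaging becomes binding; allowable decrease = 3 hr.

3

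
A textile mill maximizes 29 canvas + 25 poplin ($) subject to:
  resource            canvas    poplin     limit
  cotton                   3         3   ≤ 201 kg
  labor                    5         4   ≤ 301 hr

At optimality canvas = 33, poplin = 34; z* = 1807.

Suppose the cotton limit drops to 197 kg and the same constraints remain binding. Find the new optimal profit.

1795

Check each constraint at x*: cotton 201/201 (tight); labor 301/301 (tight).
From A_Bᵀ y = c: 3·y_cotton + 5·y_labor = 29; 3·y_cotton + 4·y_labor = 25.
This yields shadow prices y_cotton = 3, y_labor = 4.
Δz = y_cotton·Δb = 3 × (-4) = -12, so new z* = 1807 − 12 = 1795.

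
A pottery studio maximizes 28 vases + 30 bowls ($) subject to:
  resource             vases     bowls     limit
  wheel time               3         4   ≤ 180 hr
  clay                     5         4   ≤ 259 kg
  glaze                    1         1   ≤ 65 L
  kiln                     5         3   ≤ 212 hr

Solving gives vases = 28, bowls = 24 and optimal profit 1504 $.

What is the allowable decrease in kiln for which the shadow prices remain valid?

Binding constraints: wheel time, kiln. The basis is B = [[3,4],[5,3]] with det -11.
Per unit decrease in kiln, x* moves by d = (-0.3636, 0.2727).
The basis stays optimal until vases reaches 0; allowable decrease = 77 hr.

77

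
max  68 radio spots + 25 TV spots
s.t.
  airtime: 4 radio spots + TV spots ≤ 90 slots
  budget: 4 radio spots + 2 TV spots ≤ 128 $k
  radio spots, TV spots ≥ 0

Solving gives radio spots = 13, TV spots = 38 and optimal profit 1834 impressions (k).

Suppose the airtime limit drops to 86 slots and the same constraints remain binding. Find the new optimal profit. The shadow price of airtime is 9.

Δb = -4, so new z* = 1834 + (9)·(-4) = 1834 − 36 = 1798.

1798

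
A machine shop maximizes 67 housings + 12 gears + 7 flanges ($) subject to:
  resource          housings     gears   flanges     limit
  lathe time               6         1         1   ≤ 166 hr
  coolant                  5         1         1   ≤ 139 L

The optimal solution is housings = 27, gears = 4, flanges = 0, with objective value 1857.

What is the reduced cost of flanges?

-5

Check each constraint at x*: lathe time 166/166 (tight); coolant 139/139 (tight).
From A_Bᵀ y = c: 6·y_lathe time + 5·y_coolant = 67; 1·y_lathe time + 1·y_coolant = 12.
This yields shadow prices y_lathe time = 7, y_coolant = 5.
Reduced cost of flanges: c₃ − yᵀa₃ = 7 − (7·1 + 5·1) = 7 − 12 = -5.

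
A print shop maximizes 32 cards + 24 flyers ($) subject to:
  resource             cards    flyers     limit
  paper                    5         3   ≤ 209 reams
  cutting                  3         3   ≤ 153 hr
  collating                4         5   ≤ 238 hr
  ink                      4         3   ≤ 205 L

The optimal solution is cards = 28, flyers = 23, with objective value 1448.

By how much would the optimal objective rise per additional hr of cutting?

At the optimum: paper uses 209 of 209 (binding); cutting uses 153 of 153 (binding); collating uses 227 of 238 (slack = 11); ink uses 181 of 205 (slack = 24).
Slack constraints have shadow price 0 (complementary slackness).
The binding rows give the dual system: 5·y_paper + 3·y_cutting = 32 and 3·y_paper + 3·y_cutting = 24.
Solving: y_paper = 4, y_cutting = 4.
Shadow price of cutting = 4.

4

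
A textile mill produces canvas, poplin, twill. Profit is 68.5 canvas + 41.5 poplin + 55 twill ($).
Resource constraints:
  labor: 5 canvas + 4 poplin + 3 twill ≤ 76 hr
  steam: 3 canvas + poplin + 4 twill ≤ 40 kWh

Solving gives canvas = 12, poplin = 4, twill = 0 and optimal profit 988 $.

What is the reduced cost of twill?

-7

Both labor and steam are binding at x*.
The binding rows give the dual system: 5·y_labor + 3·y_steam = 68.5 and 4·y_labor + 1·y_steam = 41.5.
Solving: y_labor = 8, y_steam = 9.5.
Reduced cost of twill: c₃ − yᵀa₃ = 55 − (8·3 + 9.5·4) = 55 − 62 = -7.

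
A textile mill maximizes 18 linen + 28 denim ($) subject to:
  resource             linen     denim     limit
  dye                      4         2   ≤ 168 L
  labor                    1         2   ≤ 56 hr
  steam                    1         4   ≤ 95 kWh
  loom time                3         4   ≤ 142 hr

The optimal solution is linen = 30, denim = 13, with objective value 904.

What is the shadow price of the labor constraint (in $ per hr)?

Check each constraint at x*: dye 146/168 (slack 22); labor 56/56 (tight); steam 82/95 (slack 13); loom time 142/142 (tight).
Since dye, steam are not tight, their duals are 0.
From A_Bᵀ y = c: 1·y_labor + 3·y_loom time = 18; 2·y_labor + 4·y_loom time = 28.
Solving: y_labor = 6, y_loom time = 4.
Shadow price of labor = 6.

6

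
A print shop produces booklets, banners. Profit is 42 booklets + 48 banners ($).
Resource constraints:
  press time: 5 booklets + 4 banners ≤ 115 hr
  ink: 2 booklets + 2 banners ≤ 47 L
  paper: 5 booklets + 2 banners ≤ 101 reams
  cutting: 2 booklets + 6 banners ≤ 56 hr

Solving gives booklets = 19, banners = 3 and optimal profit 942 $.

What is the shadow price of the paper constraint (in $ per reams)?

At the optimum: press time uses 107 of 115 (slack = 8); ink uses 44 of 47 (slack = 3); paper uses 101 of 101 (binding); cutting uses 56 of 56 (binding).
By complementary slackness, y = 0 for the non-binding constraints.
From A_Bᵀ y = c: 5·y_paper + 2·y_cutting = 42; 2·y_paper + 6·y_cutting = 48.
This yields shadow prices y_paper = 6, y_cutting = 6.
Shadow price of paper = 6.

6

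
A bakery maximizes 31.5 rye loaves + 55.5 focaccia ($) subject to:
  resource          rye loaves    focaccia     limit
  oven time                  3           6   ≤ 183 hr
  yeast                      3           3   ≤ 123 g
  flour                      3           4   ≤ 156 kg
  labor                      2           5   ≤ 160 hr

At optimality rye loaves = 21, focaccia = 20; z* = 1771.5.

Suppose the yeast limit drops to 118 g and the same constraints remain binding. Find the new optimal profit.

1759

Binding: oven time and yeast. Non-binding: flour (13 unused), labor (18 unused).
Since flour, labor are not tight, their duals are 0.
From A_Bᵀ y = c: 3·y_oven time + 3·y_yeast = 31.5; 6·y_oven time + 3·y_yeast = 55.5.
→ y_oven time = 8 and y_yeast = 2.5.
Δz = y_yeast·Δb = 2.5 × (-5) = -12.5, so new z* = 1771.5 − 12.5 = 1759.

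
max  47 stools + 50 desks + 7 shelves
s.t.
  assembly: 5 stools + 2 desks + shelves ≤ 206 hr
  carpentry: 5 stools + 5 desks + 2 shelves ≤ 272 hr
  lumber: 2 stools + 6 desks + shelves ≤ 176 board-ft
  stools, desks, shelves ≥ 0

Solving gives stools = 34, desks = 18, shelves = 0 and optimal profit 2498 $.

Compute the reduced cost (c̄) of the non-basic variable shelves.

Binding: assembly and lumber. Non-binding: carpentry (12 unused).
Since carpentry is not tight, its dual is 0.
Dual feasibility on the basic columns requires 5·y_assembly + 2·y_lumber = 47, 2·y_assembly + 6·y_lumber = 50.
This yields shadow prices y_assembly = 7, y_lumber = 6.
Reduced cost of shelves: c₃ − yᵀa₃ = 7 − (7·1 + 6·1) = 7 − 13 = -6.

-6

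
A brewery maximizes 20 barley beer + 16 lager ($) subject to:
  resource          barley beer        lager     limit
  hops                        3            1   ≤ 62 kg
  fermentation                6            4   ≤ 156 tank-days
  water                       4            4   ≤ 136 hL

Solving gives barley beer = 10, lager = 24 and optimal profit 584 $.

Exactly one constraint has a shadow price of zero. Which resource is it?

hops

hops: 54/62 (slack 8)
fermentation: 156/156 (binding)
water: 136/136 (binding)
By complementary slackness, a constraint with positive slack has shadow price 0 → hops.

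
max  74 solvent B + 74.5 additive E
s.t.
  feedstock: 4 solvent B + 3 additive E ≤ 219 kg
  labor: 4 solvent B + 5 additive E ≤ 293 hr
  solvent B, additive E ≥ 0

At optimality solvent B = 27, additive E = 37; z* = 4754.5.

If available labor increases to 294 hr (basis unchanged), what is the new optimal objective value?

4764

Both feedstock and labor are binding at x*.
From A_Bᵀ y = c: 4·y_feedstock + 4·y_labor = 74; 3·y_feedstock + 5·y_labor = 74.5.
This yields shadow prices y_feedstock = 9, y_labor = 9.5.
Δz = y_labor·Δb = 9.5 × (1) = 9.5, so new z* = 4754.5 + 9.5 = 4764.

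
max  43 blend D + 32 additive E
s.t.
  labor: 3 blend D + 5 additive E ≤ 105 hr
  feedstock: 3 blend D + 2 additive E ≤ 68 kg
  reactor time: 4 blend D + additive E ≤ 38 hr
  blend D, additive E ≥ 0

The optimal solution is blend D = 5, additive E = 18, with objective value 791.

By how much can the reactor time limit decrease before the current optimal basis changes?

17

Binding constraints: labor, reactor time. The basis is B = [[3,5],[4,1]] with det -17.
Per unit decrease in reactor time, x* moves by d = (-0.2941, 0.1765).
The basis stays optimal until blend D reaches 0; allowable decrease = 17 hr.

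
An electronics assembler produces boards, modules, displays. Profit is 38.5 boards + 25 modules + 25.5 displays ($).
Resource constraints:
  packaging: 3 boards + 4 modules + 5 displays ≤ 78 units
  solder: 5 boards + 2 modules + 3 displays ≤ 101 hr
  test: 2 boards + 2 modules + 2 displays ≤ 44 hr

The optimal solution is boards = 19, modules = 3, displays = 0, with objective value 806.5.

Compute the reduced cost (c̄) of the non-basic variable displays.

-4

Binding: solder and test. Non-binding: packaging (9 unused).
By complementary slackness, y = 0 for the non-binding constraint.
Dual feasibility on the basic columns requires 5·y_solder + 2·y_test = 38.5, 2·y_solder + 2·y_test = 25.
Solving: y_solder = 4.5, y_test = 8.
Reduced cost of displays: c₃ − yᵀa₃ = 25.5 − (4.5·3 + 8·2) = 25.5 − 29.5 = -4.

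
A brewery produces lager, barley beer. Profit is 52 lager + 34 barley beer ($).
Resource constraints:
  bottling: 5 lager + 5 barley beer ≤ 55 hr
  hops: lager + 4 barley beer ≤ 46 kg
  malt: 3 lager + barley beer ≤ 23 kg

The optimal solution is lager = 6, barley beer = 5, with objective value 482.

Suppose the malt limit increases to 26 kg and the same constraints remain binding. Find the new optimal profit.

509

Binding: bottling and malt. Non-binding: hops (20 unused).
Slack constraints have shadow price 0 (complementary slackness).
Dual feasibility on the basic columns requires 5·y_bottling + 3·y_malt = 52, 5·y_bottling + 1·y_malt = 34.
This yields shadow prices y_bottling = 5, y_malt = 9.
Δz = y_malt·Δb = 9 × (3) = 27, so new z* = 482 + 27 = 509.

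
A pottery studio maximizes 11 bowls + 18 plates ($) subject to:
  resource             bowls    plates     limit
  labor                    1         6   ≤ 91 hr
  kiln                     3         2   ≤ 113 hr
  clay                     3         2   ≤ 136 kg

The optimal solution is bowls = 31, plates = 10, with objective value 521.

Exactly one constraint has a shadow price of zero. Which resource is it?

clay

labor: 91/91 (binding)
kiln: 113/113 (binding)
clay: 113/136 (slack 23)
By complementary slackness, a constraint with positive slack has shadow price 0 → clay.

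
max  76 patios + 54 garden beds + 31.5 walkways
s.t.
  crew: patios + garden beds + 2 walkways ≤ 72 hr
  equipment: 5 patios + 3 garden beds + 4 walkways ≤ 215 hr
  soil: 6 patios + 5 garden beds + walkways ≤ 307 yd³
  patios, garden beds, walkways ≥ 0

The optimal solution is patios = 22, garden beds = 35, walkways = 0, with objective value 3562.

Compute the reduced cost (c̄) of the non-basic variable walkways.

-6.5

Binding: equipment and soil. Non-binding: crew (15 unused).
Slack constraints have shadow price 0 (complementary slackness).
The binding rows give the dual system: 5·y_equipment + 6·y_soil = 76 and 3·y_equipment + 5·y_soil = 54.
→ y_equipment = 8 and y_soil = 6.
Reduced cost of walkways: c₃ − yᵀa₃ = 31.5 − (8·4 + 6·1) = 31.5 − 38 = -6.5.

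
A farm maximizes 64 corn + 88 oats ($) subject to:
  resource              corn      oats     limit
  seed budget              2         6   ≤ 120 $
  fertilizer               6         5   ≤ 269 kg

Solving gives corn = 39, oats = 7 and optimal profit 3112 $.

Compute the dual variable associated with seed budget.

8

At the optimum: seed budget uses 120 of 120 (binding); fertilizer uses 269 of 269 (binding).
The binding rows give the dual system: 2·y_seed budget + 6·y_fertilizer = 64 and 6·y_seed budget + 5·y_fertilizer = 88.
Solving: y_seed budget = 8, y_fertilizer = 8.
Shadow price of seed budget = 8.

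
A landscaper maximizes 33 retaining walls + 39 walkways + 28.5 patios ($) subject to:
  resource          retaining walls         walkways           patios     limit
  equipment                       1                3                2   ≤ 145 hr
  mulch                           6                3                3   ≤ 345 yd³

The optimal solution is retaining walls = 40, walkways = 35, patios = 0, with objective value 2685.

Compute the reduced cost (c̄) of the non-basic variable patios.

-1.5

Both equipment and mulch are binding at x*.
Dual feasibility on the basic columns requires 1·y_equipment + 6·y_mulch = 33, 3·y_equipment + 3·y_mulch = 39.
Solving: y_equipment = 9, y_mulch = 4.
Reduced cost of patios: c₃ − yᵀa₃ = 28.5 − (9·2 + 4·3) = 28.5 − 30 = -1.5.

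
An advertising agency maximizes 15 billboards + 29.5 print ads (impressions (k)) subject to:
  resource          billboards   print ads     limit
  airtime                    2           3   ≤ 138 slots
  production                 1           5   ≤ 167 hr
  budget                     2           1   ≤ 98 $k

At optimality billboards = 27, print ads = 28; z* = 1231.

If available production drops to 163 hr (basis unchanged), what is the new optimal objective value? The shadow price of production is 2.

1223

Δb = -4, so new z* = 1231 + (2)·(-4) = 1231 − 8 = 1223.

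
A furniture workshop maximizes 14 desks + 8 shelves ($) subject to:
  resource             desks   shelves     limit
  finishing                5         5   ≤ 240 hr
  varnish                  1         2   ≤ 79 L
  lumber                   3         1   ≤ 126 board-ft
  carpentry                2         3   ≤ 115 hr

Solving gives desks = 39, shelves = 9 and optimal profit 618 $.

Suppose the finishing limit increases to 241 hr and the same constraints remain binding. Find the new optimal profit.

619

Check each constraint at x*: finishing 240/240 (tight); varnish 57/79 (slack 22); lumber 126/126 (tight); carpentry 105/115 (slack 10).
Slack constraints have shadow price 0 (complementary slackness).
The binding rows give the dual system: 5·y_finishing + 3·y_lumber = 14 and 5·y_finishing + 1·y_lumber = 8.
→ y_finishing = 1 and y_lumber = 3.
Δz = y_finishing·Δb = 1 × (1) = 1, so new z* = 618 + 1 = 619.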